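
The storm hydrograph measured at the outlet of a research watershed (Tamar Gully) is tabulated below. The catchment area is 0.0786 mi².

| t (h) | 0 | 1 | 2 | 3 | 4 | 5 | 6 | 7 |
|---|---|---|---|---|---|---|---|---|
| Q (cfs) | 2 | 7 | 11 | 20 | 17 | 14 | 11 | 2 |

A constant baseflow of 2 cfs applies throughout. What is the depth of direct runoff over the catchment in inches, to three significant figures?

Direct runoff: 0.0, 5.0, 9.0, 18.0, 15.0, 12.0, 9.0, 0.0 cfs; ΣQ_DR = 68.00 cfs.
V = ΣQ_DR · Δt = 68.00 × 3600 s = 2.448 × 10^5 ft³.
Over A = 0.0786 mi², depth = V / A = 1.34 in.

d ≈ 1.34 in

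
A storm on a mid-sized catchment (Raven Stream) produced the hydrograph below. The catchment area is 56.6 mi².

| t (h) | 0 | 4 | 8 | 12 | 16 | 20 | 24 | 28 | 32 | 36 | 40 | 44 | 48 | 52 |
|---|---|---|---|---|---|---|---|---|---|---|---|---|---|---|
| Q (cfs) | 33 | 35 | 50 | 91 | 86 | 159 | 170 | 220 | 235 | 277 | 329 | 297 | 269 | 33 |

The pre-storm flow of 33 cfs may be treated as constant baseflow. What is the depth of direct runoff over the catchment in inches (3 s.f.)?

d ≈ 0.200 in

Direct runoff: 0.0, 2.0, 17.0, 58.0, 53.0, 126.0, 137.0, 187.0, 202.0, 244.0, 296.0, 264.0, 236.0, 0.0 cfs; ΣQ_DR = 1822 cfs.
V = ΣQ_DR · Δt = 1822 × 14400 s = 2.624 × 10^7 ft³.
Over A = 56.6 mi², depth = V / A = 0.200 in.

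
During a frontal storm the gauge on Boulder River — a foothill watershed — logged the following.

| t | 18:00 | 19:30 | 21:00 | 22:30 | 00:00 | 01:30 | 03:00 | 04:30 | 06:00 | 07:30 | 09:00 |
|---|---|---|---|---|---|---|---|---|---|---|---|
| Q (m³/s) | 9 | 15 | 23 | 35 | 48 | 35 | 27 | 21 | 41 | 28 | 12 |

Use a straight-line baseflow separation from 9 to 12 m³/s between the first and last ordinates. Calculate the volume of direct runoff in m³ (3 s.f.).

V ≈ 9.64 × 10^5 m³

Direct-runoff ordinates (Q − Q_b): 0.00, 5.70, 13.40, 25.10, 37.80, 24.50, 16.20, 9.90, 29.60, 16.30, 0.00 m³/s.
ΣQ_DR = 178.5 m³/s.
With Δt = 1.5 h = 5400 s, V = ΣQ_DR · Δt = 178.5 × 5400 = 9.64 × 10^5 m³.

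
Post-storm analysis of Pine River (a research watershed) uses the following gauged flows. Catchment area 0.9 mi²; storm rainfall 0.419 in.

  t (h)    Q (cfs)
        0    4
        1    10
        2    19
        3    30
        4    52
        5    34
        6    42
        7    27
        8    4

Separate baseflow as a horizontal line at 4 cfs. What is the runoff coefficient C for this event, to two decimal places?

ΣQ_DR = 186.0 cfs; V = ΣQ_DR·Δt = 6.696 × 10^5 ft³.
Runoff depth d = V / A = 0.3202 in.
C = d / P = 0.3202 / 0.419 = 0.76.

C ≈ 0.76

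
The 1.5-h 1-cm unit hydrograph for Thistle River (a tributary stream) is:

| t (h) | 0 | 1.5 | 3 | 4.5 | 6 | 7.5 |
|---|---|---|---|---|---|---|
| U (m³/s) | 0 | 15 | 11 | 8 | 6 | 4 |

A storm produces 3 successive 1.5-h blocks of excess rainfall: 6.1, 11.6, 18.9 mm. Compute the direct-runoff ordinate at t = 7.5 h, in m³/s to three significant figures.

By discrete convolution, Q_j = Σ (P_i / 10 mm) · U_{j−i}.
At t = 7.5 h (j=5): Q = (6.1/10)·4 + (11.6/10)·6 + (18.9/10)·8 = 24.5 m³/s.

Q ≈ 24.5 m³/s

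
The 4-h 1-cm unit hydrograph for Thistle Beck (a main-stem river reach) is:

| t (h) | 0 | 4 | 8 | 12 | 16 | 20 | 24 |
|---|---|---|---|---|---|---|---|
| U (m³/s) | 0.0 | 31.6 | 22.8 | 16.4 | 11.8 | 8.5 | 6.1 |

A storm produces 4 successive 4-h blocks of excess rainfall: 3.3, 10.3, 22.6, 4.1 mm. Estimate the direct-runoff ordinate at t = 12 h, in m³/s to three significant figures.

Q ≈ 100 m³/s

By discrete convolution, Q_j = Σ (P_i / 10 mm) · U_{j−i}.
At t = 12 h (j=3): Q = (3.3/10)·16.4 + (10.3/10)·22.8 + (22.6/10)·31.6 + (4.1/10)·0.0 = 100 m³/s.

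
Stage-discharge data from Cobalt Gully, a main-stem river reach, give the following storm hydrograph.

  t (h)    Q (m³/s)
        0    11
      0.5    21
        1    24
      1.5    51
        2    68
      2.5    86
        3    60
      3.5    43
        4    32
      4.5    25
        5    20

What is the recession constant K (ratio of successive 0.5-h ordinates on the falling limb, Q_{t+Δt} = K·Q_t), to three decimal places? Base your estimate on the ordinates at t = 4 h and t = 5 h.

K ≈ 0.791

Using the recession-limb readings at t = 4 h and t = 5 h: Q falls from 32 to 20 m³/s over 2 intervals.
K = (Q₂/Q₁)^(1/2) = (20/32)^(1/2) = 0.791.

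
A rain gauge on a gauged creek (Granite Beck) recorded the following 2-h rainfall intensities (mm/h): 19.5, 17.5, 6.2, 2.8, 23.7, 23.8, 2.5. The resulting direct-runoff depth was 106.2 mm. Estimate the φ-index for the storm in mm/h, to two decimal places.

Only the 4 blocks with intensity above φ contribute runoff: 19.5, 17.5, 23.7, 23.8 mm/h.
Σ(I−φ)·Δt = d  ⇒  (19.5+17.5+23.7+23.8 − 4φ)·2 = 106.2
φ = (84.50 − 106.2/2) / 4 = 7.85 mm/h.

φ ≈ 7.85 mm/h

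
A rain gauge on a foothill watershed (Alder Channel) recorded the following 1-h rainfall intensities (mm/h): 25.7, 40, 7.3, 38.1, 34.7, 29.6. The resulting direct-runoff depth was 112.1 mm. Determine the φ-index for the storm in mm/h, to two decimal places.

Only the 5 blocks with intensity above φ contribute runoff: 25.7, 40, 38.1, 34.7, 29.6 mm/h.
Σ(I−φ)·Δt = d  ⇒  (25.7+40+38.1+34.7+29.6 − 5φ)·1 = 112.1
φ = (168.1 − 112.1/1) / 5 = 11.20 mm/h.

φ ≈ 11.20 mm/h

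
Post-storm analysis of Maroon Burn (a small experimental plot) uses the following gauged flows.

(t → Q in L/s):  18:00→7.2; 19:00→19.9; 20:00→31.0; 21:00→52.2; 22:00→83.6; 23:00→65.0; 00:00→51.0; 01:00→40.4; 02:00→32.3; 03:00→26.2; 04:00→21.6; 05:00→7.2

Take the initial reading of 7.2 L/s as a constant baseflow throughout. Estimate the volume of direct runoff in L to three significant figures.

V ≈ 1.26 × 10^6 L

Direct-runoff ordinates (Q − Q_b): 0.0, 12.7, 23.8, 45.0, 76.4, 57.8, 43.8, 33.2, 25.1, 19.0, 14.4, 0.0 L/s.
ΣQ_DR = 351.2 L/s.
With Δt = 1 h = 3600 s, V = ΣQ_DR · Δt = 351.2 × 3600 = 1.26 × 10^6 L.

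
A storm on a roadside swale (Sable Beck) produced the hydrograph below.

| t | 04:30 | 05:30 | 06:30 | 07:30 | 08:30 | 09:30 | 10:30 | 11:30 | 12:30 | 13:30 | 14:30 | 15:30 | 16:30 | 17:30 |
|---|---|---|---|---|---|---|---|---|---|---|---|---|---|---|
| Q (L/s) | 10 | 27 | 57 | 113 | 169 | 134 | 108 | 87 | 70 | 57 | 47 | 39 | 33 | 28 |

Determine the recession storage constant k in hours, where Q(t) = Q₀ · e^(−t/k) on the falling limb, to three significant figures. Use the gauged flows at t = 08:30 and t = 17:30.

k ≈ 5.01 h

On the falling limb, Q drops from 169 to 28 L/s between t = 08:30 and t = 17:30 (Δt = 9 h).
k = −Δt / ln(Q₂/Q₁) = −9 / ln(28/169) = 5.01 h.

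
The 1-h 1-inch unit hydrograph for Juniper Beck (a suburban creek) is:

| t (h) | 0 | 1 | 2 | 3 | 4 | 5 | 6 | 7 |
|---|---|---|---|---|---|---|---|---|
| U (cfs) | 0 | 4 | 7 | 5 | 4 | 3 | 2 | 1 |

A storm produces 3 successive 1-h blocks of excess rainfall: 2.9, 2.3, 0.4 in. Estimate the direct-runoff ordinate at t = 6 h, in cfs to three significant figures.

Q ≈ 14.3 cfs

By discrete convolution, Q_j = Σ (P_i / 1 in) · U_{j−i}.
At t = 6 h (j=6): Q = (2.9/1)·2 + (2.3/1)·3 + (0.4/1)·4 = 14.3 cfs.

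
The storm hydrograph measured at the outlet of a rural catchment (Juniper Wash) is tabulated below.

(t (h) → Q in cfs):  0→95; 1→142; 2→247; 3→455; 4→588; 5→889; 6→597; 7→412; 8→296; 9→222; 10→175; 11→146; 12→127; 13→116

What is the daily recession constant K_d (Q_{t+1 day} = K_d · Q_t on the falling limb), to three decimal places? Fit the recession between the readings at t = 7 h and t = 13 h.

Between t = 7 h and t = 13 h the flow falls from 412 to 116 cfs over 6×1 h = 6 h.
Per-interval ratio K = (116/412)^(1/6) = 0.8096; K_d = K^(24/1) = 0.006.

K_d ≈ 0.006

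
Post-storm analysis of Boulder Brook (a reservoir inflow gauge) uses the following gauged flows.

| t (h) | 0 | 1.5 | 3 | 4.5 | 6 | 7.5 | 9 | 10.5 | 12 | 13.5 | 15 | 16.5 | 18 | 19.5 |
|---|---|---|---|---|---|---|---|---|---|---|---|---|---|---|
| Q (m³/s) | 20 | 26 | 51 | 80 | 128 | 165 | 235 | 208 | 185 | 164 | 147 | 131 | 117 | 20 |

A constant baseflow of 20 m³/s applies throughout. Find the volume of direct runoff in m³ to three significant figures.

V ≈ 7.54 × 10^6 m³

Direct-runoff ordinates (Q − Q_b): 0.0, 6.0, 31.0, 60.0, 108.0, 145.0, 215.0, 188.0, 165.0, 144.0, 127.0, 111.0, 97.0, 0.0 m³/s.
ΣQ_DR = 1397 m³/s.
With Δt = 1.5 h = 5400 s, V = ΣQ_DR · Δt = 1397 × 5400 = 7.54 × 10^6 m³.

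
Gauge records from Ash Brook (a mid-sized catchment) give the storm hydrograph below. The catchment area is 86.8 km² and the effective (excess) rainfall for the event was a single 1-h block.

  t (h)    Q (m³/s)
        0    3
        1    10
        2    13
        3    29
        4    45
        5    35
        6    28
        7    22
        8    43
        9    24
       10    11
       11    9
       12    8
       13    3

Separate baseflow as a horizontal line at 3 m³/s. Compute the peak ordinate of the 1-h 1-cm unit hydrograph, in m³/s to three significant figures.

U_p ≈ 42.0 m³/s

Direct runoff: 0.0, 7.0, 10.0, 26.0, 42.0, 32.0, 25.0, 19.0, 40.0, 21.0, 8.0, 6.0, 5.0, 0.0 m³/s; ΣQ_DR = 241.0 m³/s, peak = 42.0 m³/s.
Runoff depth d = ΣQ_DR·Δt / A = 241.0 × 3600 / (86.8 km²) = 9.995 mm.
The 1-cm UH is the DRH scaled by (10 mm)/d, so U_p = 42.0 × 10/9.995 = 42.0 m³/s.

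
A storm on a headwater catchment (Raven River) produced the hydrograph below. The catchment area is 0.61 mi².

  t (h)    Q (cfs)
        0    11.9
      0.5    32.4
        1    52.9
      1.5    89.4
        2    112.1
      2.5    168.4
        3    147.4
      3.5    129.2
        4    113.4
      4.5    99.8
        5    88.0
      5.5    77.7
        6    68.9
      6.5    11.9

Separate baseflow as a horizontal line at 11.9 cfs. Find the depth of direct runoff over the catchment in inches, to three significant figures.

Direct runoff: 0.0, 20.5, 41.0, 77.5, 100.2, 156.5, 135.5, 117.3, 101.5, 87.9, 76.1, 65.8, 57.0, 0.0 cfs; ΣQ_DR = 1037 cfs.
V = ΣQ_DR · Δt = 1037 × 1800 s = 1.866 × 10^6 ft³.
Over A = 0.61 mi², depth = V / A = 1.32 in.

d ≈ 1.32 in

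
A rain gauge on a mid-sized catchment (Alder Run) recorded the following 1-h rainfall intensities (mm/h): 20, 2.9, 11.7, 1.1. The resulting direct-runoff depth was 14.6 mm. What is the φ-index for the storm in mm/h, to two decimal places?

φ ≈ 8.55 mm/h

Only the 2 blocks with intensity above φ contribute runoff: 20, 11.7 mm/h.
Σ(I−φ)·Δt = d  ⇒  (20+11.7 − 2φ)·1 = 14.6
φ = (31.70 − 14.6/1) / 2 = 8.55 mm/h.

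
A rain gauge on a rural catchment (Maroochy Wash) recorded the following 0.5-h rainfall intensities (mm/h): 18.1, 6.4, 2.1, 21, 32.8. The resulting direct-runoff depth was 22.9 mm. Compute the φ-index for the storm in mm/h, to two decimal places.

φ ≈ 8.70 mm/h

Only the 3 blocks with intensity above φ contribute runoff: 18.1, 21, 32.8 mm/h.
Σ(I−φ)·Δt = d  ⇒  (18.1+21+32.8 − 3φ)·0.5 = 22.9
φ = (71.90 − 22.9/0.5) / 3 = 8.70 mm/h.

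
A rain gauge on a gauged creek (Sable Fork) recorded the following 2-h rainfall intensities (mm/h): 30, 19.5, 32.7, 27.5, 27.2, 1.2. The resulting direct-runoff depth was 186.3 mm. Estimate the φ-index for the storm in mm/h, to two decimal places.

Only the 5 blocks with intensity above φ contribute runoff: 30, 19.5, 32.7, 27.5, 27.2 mm/h.
Σ(I−φ)·Δt = d  ⇒  (30+19.5+32.7+27.5+27.2 − 5φ)·2 = 186.3
φ = (136.9 − 186.3/2) / 5 = 8.75 mm/h.

φ ≈ 8.75 mm/h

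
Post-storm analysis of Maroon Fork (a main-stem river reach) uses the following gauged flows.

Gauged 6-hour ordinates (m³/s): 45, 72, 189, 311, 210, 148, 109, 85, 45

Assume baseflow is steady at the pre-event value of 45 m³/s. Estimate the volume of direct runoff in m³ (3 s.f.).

V ≈ 1.75 × 10^7 m³

Direct-runoff ordinates (Q − Q_b): 0.0, 27.0, 144.0, 266.0, 165.0, 103.0, 64.0, 40.0, 0.0 m³/s.
ΣQ_DR = 809.0 m³/s.
With Δt = 6 h = 21600 s, V = ΣQ_DR · Δt = 809.0 × 21600 = 1.75 × 10^7 m³.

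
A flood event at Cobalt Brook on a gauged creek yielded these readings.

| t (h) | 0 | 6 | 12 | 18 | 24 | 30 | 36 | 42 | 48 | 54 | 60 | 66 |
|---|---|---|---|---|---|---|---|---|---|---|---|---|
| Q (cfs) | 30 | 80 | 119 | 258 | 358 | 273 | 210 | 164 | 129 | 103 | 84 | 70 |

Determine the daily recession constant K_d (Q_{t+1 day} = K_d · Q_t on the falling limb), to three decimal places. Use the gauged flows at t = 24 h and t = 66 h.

K_d ≈ 0.394

Between t = 24 h and t = 66 h the flow falls from 358 to 70 cfs over 7×6 h = 42 h.
Per-interval ratio K = (70/358)^(1/7) = 0.7920; K_d = K^(24/6) = 0.394.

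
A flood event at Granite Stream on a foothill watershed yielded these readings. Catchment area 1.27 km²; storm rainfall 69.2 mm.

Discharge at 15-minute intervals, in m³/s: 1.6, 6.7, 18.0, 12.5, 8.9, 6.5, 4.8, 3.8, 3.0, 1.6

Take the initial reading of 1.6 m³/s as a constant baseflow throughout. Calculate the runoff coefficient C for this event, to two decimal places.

ΣQ_DR = 51.40 m³/s; V = ΣQ_DR·Δt = 46260 m³.
Runoff depth d = V / A = 36.43 mm.
C = d / P = 36.43 / 69.2 = 0.53.

C ≈ 0.53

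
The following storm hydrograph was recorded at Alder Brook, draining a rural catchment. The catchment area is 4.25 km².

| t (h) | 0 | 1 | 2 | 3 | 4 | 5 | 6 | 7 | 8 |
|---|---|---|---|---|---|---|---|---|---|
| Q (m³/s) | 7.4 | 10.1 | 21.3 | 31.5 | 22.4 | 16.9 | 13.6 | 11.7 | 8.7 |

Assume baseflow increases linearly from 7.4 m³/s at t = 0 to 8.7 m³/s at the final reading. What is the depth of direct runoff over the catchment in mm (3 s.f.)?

d ≈ 60.3 mm

Direct runoff: 0.00, 2.54, 13.57, 23.61, 14.35, 8.69, 5.22, 3.16, 0.00 m³/s; ΣQ_DR = 71.15 m³/s.
V = ΣQ_DR · Δt = 71.15 × 3600 s = 2.561 × 10^5 m³.
Over A = 4.25 km², depth = V / A = 60.3 mm.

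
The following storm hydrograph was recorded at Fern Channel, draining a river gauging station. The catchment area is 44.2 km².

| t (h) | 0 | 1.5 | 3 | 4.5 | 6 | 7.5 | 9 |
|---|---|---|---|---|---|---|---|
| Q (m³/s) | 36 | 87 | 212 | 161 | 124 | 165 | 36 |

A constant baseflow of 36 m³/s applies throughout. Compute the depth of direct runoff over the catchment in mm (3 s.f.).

Direct runoff: 0.0, 51.0, 176.0, 125.0, 88.0, 129.0, 0.0 m³/s; ΣQ_DR = 569.0 m³/s.
V = ΣQ_DR · Δt = 569.0 × 5400 s = 3.073 × 10^6 m³.
Over A = 44.2 km², depth = V / A = 69.5 mm.

d ≈ 69.5 mm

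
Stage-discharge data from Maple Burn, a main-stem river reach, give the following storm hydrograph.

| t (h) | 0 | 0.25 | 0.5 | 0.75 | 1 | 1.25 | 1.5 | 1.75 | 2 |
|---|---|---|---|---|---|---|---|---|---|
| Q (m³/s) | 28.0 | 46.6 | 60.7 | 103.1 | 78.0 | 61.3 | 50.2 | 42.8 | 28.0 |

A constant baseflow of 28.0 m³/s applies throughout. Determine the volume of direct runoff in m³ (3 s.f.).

Direct-runoff ordinates (Q − Q_b): 0.0, 18.6, 32.7, 75.1, 50.0, 33.3, 22.2, 14.8, 0.0 m³/s.
ΣQ_DR = 246.7 m³/s.
With Δt = 0.25 h = 900 s, V = ΣQ_DR · Δt = 246.7 × 900 = 2.22 × 10^5 m³.

V ≈ 2.22 × 10^5 m³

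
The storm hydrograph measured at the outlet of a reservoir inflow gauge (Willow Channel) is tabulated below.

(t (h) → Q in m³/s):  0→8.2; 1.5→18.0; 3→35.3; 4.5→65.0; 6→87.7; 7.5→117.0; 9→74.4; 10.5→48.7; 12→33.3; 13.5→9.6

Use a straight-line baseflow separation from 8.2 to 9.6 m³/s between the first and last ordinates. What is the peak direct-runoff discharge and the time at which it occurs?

Subtracting baseflow gives direct-runoff ordinates: 0.00, 9.64, 26.79, 56.33, 78.88, 108.02, 65.27, 39.41, 23.86, 0.00 m³/s.
The maximum is 108.02 m³/s, occurring at the reading for t = 7.5 h.

Q_p = 108.02 m³/s at t = 7.5 h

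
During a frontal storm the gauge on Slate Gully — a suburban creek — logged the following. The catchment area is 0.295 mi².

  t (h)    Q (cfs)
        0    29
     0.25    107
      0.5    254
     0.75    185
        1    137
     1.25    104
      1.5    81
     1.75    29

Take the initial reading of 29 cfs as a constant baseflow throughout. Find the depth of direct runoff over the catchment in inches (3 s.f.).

Direct runoff: 0.0, 78.0, 225.0, 156.0, 108.0, 75.0, 52.0, 0.0 cfs; ΣQ_DR = 694.0 cfs.
V = ΣQ_DR · Δt = 694.0 × 900 s = 6.246 × 10^5 ft³.
Over A = 0.295 mi², depth = V / A = 0.911 in.

d ≈ 0.911 in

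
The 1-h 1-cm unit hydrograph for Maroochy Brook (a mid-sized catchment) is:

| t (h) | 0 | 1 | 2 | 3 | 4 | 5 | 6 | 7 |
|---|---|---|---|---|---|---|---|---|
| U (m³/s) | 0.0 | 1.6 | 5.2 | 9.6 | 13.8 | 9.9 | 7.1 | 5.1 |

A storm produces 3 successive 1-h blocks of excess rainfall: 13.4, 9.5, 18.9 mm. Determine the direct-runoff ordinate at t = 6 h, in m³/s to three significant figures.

By discrete convolution, Q_j = Σ (P_i / 10 mm) · U_{j−i}.
At t = 6 h (j=6): Q = (13.4/10)·7.1 + (9.5/10)·9.9 + (18.9/10)·13.8 = 45.0 m³/s.

Q ≈ 45.0 m³/s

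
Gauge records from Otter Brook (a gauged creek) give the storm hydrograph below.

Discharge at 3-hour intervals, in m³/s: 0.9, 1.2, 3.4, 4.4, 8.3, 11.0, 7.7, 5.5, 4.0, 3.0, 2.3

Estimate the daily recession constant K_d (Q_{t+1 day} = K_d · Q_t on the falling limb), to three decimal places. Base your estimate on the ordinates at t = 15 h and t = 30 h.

K_d ≈ 0.082

Between t = 15 h and t = 30 h the flow falls from 11.0 to 2.3 m³/s over 5×3 h = 15 h.
Per-interval ratio K = (2.3/11.0)^(1/5) = 0.7313; K_d = K^(24/3) = 0.082.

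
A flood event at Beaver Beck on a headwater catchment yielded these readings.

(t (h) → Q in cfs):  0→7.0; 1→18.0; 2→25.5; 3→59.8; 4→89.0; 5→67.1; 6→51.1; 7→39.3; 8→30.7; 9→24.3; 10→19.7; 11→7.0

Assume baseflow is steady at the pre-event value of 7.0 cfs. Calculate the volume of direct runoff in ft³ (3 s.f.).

Direct-runoff ordinates (Q − Q_b): 0.0, 11.0, 18.5, 52.8, 82.0, 60.1, 44.1, 32.3, 23.7, 17.3, 12.7, 0.0 cfs.
ΣQ_DR = 354.5 cfs.
With Δt = 1 h = 3600 s, V = ΣQ_DR · Δt = 354.5 × 3600 = 1.28 × 10^6 ft³.

V ≈ 1.28 × 10^6 ft³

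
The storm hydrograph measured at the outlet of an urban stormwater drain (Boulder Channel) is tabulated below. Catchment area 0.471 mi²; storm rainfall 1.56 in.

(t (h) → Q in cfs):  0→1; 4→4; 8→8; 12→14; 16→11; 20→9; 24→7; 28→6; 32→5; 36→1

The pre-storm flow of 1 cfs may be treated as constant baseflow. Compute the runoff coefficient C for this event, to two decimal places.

ΣQ_DR = 56.00 cfs; V = ΣQ_DR·Δt = 8.064 × 10^5 ft³.
Runoff depth d = V / A = 0.7370 in.
C = d / P = 0.7370 / 1.56 = 0.47.

C ≈ 0.47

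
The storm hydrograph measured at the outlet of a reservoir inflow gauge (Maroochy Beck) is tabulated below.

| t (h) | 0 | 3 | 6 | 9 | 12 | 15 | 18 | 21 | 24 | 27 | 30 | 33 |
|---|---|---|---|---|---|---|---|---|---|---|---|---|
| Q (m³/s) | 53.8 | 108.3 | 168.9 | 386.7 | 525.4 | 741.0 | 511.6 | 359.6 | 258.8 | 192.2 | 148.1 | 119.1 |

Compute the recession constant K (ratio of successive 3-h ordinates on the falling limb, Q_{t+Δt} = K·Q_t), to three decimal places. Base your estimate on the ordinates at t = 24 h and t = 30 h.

K ≈ 0.756

Using the recession-limb readings at t = 24 h and t = 30 h: Q falls from 258.8 to 148.1 m³/s over 2 intervals.
K = (Q₂/Q₁)^(1/2) = (148.1/258.8)^(1/2) = 0.756.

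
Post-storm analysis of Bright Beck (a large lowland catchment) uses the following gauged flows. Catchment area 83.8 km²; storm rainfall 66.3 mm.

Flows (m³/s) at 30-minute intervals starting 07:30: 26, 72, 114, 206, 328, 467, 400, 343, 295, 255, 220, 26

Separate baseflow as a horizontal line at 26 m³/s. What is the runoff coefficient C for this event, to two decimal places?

C ≈ 0.79

ΣQ_DR = 2440 m³/s; V = ΣQ_DR·Δt = 4.392 × 10^6 m³.
Runoff depth d = V / A = 52.41 mm.
C = d / P = 52.41 / 66.3 = 0.79.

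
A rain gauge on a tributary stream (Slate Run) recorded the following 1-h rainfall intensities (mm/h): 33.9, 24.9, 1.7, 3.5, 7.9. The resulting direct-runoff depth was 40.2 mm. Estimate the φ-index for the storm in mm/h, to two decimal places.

Only the 2 blocks with intensity above φ contribute runoff: 33.9, 24.9 mm/h.
Σ(I−φ)·Δt = d  ⇒  (33.9+24.9 − 2φ)·1 = 40.2
φ = (58.80 − 40.2/1) / 2 = 9.30 mm/h.

φ ≈ 9.30 mm/h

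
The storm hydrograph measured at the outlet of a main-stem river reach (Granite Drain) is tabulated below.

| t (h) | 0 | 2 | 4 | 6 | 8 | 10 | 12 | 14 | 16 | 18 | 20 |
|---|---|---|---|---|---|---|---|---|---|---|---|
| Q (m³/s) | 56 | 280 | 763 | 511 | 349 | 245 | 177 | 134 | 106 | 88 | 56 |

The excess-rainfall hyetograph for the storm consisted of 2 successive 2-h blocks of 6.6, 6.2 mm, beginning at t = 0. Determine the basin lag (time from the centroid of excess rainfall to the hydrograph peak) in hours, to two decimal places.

Centroid of excess rainfall: t_c = Σ P_i·t̄_i / ΣP_i = 1.9688 h (block centres at 1, 3 h).
Hydrograph peak occurs at t = 4 h, so basin lag t_L = 4 − 1.9688 = 2.03 h.

t_L ≈ 2.03 h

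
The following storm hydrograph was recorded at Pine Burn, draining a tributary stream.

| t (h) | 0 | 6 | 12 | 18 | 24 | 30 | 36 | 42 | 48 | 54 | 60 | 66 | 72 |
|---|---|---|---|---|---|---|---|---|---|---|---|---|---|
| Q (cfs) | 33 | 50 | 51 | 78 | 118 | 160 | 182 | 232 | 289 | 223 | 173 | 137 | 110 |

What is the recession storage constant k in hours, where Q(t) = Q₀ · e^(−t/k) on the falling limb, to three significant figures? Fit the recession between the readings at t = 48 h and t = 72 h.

k ≈ 24.8 h

On the falling limb, Q drops from 289 to 110 cfs between t = 48 h and t = 72 h (Δt = 24 h).
k = −Δt / ln(Q₂/Q₁) = −24 / ln(110/289) = 24.8 h.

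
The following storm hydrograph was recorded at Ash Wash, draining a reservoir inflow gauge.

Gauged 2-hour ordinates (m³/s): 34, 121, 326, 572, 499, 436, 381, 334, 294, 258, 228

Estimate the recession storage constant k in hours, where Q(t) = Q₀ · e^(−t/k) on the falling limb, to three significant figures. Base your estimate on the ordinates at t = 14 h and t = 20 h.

k ≈ 15.7 h

On the falling limb, Q drops from 334 to 228 m³/s between t = 14 h and t = 20 h (Δt = 6 h).
k = −Δt / ln(Q₂/Q₁) = −6 / ln(228/334) = 15.7 h.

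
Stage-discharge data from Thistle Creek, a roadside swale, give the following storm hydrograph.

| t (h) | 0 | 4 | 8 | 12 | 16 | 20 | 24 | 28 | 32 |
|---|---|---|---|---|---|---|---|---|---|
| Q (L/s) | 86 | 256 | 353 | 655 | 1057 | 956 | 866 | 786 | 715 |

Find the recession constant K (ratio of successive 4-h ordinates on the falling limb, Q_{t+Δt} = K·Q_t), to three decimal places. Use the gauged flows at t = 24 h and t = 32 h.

K ≈ 0.909

Using the recession-limb readings at t = 24 h and t = 32 h: Q falls from 866 to 715 L/s over 2 intervals.
K = (Q₂/Q₁)^(1/2) = (715/866)^(1/2) = 0.909.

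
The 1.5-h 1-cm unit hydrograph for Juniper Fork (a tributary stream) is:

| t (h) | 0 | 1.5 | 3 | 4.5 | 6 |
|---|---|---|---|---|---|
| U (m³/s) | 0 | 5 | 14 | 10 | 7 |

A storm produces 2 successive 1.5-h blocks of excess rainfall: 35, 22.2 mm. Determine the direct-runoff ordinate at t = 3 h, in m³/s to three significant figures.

By discrete convolution, Q_j = Σ (P_i / 10 mm) · U_{j−i}.
At t = 3 h (j=2): Q = (35/10)·14 + (22.2/10)·5 = 60.1 m³/s.

Q ≈ 60.1 m³/s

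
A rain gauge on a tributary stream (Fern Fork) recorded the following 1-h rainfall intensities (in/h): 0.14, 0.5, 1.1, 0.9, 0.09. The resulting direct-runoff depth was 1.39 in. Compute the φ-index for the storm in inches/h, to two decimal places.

φ ≈ 0.37 in/h

Only the 3 blocks with intensity above φ contribute runoff: 0.5, 1.1, 0.9 in/h.
Σ(I−φ)·Δt = d  ⇒  (0.5+1.1+0.9 − 3φ)·1 = 1.39
φ = (2.500 − 1.39/1) / 3 = 0.37 in/h.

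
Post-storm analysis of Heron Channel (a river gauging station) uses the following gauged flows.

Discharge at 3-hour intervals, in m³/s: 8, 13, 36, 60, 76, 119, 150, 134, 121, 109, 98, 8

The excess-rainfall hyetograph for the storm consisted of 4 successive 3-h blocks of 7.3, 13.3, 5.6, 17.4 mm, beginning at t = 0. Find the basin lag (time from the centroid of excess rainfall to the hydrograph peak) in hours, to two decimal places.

Centroid of excess rainfall: t_c = Σ P_i·t̄_i / ΣP_i = 6.7775 h (block centres at 1.5, 4.5, 7.5, 10.5 h).
Hydrograph peak occurs at t = 18 h, so basin lag t_L = 18 − 6.7775 = 11.22 h.

t_L ≈ 11.22 h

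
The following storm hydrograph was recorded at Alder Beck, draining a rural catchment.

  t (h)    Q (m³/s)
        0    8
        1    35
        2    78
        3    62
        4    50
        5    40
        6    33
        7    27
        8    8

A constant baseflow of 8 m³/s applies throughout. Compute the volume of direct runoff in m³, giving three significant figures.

Direct-runoff ordinates (Q − Q_b): 0.0, 27.0, 70.0, 54.0, 42.0, 32.0, 25.0, 19.0, 0.0 m³/s.
ΣQ_DR = 269.0 m³/s.
With Δt = 1 h = 3600 s, V = ΣQ_DR · Δt = 269.0 × 3600 = 9.68 × 10^5 m³.

V ≈ 9.68 × 10^5 m³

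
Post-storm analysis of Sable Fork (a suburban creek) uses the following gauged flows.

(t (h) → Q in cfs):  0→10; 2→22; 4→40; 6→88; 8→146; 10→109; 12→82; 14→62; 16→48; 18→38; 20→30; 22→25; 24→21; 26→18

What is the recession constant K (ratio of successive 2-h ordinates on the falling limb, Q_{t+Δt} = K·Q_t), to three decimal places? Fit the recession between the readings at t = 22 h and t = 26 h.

Using the recession-limb readings at t = 22 h and t = 26 h: Q falls from 25 to 18 cfs over 2 intervals.
K = (Q₂/Q₁)^(1/2) = (18/25)^(1/2) = 0.849.

K ≈ 0.849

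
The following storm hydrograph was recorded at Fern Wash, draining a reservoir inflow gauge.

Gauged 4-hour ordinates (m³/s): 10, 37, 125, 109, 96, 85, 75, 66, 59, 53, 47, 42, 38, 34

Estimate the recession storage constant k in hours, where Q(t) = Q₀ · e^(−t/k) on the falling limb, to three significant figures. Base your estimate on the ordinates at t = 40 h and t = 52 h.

On the falling limb, Q drops from 47 to 34 m³/s between t = 40 h and t = 52 h (Δt = 12 h).
k = −Δt / ln(Q₂/Q₁) = −12 / ln(34/47) = 37.1 h.

k ≈ 37.1 h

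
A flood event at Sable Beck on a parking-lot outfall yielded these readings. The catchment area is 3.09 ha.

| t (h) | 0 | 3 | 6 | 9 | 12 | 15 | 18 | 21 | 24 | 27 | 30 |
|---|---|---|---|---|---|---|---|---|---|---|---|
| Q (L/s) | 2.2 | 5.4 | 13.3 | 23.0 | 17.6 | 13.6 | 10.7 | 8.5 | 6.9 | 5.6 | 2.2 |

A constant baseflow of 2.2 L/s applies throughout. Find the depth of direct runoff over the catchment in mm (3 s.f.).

Direct runoff: 0.0, 3.2, 11.1, 20.8, 15.4, 11.4, 8.5, 6.3, 4.7, 3.4, 0.0 L/s; ΣQ_DR = 84.80 L/s.
V = ΣQ_DR · Δt = 84.80 × 10800 s = 9.158 × 10^5 L.
Over A = 3.09 ha, depth = V / A = 29.6 mm.

d ≈ 29.6 mm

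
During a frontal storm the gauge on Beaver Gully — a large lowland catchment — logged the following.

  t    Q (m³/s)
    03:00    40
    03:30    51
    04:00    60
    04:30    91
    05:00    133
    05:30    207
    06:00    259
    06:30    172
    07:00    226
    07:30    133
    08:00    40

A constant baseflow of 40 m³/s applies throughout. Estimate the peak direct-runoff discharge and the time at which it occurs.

Q_p = 219.0 m³/s at t = 06:00

Subtracting baseflow gives direct-runoff ordinates: 0.0, 11.0, 20.0, 51.0, 93.0, 167.0, 219.0, 132.0, 186.0, 93.0, 0.0 m³/s.
The maximum is 219.0 m³/s, occurring at the reading for t = 06:00.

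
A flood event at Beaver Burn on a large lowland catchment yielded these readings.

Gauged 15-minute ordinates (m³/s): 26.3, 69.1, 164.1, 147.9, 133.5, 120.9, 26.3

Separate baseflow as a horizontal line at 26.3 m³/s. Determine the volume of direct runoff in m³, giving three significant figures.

V ≈ 4.54 × 10^5 m³

Direct-runoff ordinates (Q − Q_b): 0.0, 42.8, 137.8, 121.6, 107.2, 94.6, 0.0 m³/s.
ΣQ_DR = 504.0 m³/s.
With Δt = 0.25 h = 900 s, V = ΣQ_DR · Δt = 504.0 × 900 = 4.54 × 10^5 m³.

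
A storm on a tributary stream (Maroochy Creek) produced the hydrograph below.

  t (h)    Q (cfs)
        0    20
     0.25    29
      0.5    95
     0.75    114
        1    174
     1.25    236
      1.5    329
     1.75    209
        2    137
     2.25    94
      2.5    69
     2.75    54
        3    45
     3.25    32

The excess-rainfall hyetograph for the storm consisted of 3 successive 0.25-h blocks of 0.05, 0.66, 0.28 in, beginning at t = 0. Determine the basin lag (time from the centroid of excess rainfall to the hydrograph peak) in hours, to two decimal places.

t_L ≈ 1.07 h

Centroid of excess rainfall: t_c = Σ P_i·t̄_i / ΣP_i = 0.4331 h (block centres at 0.125, 0.375, 0.625 h).
Hydrograph peak occurs at t = 1.5 h, so basin lag t_L = 1.5 − 0.4331 = 1.07 h.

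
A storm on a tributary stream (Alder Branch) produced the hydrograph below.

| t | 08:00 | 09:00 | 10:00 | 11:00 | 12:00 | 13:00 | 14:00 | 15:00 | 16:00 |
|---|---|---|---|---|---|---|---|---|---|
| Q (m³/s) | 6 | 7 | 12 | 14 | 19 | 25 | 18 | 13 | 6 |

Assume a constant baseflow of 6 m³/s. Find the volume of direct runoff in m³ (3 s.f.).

V ≈ 2.38 × 10^5 m³

Direct-runoff ordinates (Q − Q_b): 0.0, 1.0, 6.0, 8.0, 13.0, 19.0, 12.0, 7.0, 0.0 m³/s.
ΣQ_DR = 66.00 m³/s.
With Δt = 1 h = 3600 s, V = ΣQ_DR · Δt = 66.00 × 3600 = 2.38 × 10^5 m³.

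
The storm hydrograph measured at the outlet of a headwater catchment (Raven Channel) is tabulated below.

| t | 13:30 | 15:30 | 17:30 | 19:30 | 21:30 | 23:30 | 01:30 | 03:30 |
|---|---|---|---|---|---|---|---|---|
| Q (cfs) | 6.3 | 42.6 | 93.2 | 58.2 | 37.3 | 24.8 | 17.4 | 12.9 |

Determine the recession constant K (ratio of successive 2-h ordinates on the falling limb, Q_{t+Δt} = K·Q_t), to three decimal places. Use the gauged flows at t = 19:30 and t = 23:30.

K ≈ 0.653

Using the recession-limb readings at t = 19:30 and t = 23:30: Q falls from 58.2 to 24.8 cfs over 2 intervals.
K = (Q₂/Q₁)^(1/2) = (24.8/58.2)^(1/2) = 0.653.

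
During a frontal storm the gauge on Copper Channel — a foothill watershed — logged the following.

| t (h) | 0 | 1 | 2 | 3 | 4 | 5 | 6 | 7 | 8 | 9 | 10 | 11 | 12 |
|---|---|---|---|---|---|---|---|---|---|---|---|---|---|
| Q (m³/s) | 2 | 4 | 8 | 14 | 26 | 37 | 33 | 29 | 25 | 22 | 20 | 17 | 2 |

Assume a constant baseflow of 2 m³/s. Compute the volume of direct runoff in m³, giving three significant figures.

Direct-runoff ordinates (Q − Q_b): 0.0, 2.0, 6.0, 12.0, 24.0, 35.0, 31.0, 27.0, 23.0, 20.0, 18.0, 15.0, 0.0 m³/s.
ΣQ_DR = 213.0 m³/s.
With Δt = 1 h = 3600 s, V = ΣQ_DR · Δt = 213.0 × 3600 = 7.67 × 10^5 m³.

V ≈ 7.67 × 10^5 m³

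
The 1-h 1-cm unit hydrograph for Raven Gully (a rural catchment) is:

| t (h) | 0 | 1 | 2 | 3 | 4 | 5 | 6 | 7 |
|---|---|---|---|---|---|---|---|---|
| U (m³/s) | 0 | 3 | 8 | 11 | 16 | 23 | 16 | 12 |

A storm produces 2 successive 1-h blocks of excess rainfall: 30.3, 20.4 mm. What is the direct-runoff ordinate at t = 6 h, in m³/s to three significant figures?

Q ≈ 95.4 m³/s

By discrete convolution, Q_j = Σ (P_i / 10 mm) · U_{j−i}.
At t = 6 h (j=6): Q = (30.3/10)·16 + (20.4/10)·23 = 95.4 m³/s.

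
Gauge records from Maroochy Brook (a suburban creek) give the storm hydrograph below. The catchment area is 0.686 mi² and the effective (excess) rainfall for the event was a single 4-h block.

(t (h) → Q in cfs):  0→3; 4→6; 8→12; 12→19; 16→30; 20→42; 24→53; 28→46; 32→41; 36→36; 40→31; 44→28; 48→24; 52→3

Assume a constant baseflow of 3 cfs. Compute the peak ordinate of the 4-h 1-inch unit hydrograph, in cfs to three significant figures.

U_p ≈ 16.7 cfs

Direct runoff: 0.0, 3.0, 9.0, 16.0, 27.0, 39.0, 50.0, 43.0, 38.0, 33.0, 28.0, 25.0, 21.0, 0.0 cfs; ΣQ_DR = 332.0 cfs, peak = 50.0 cfs.
Runoff depth d = ΣQ_DR·Δt / A = 332.0 × 14400 / (0.686 mi²) = 3.000 in.
The 1-inch UH is the DRH scaled by (1 in)/d, so U_p = 50.0 × 1/3.000 = 16.7 cfs.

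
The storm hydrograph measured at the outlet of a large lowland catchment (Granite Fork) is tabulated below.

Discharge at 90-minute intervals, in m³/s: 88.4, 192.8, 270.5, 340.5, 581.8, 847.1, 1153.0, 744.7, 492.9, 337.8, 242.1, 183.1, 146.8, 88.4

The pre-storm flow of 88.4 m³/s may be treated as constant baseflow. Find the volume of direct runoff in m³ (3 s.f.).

V ≈ 2.42 × 10^7 m³

Direct-runoff ordinates (Q − Q_b): 0.0, 104.4, 182.1, 252.1, 493.4, 758.7, 1064.6, 656.3, 404.5, 249.4, 153.7, 94.7, 58.4, 0.0 m³/s.
ΣQ_DR = 4472 m³/s.
With Δt = 1.5 h = 5400 s, V = ΣQ_DR · Δt = 4472 × 5400 = 2.42 × 10^7 m³.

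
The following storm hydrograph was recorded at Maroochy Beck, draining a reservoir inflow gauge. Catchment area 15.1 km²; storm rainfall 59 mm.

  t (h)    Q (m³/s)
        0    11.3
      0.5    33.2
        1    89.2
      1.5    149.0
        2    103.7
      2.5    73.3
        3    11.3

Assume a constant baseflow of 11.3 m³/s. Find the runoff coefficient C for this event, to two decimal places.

C ≈ 0.79

ΣQ_DR = 391.9 m³/s; V = ΣQ_DR·Δt = 7.054 × 10^5 m³.
Runoff depth d = V / A = 46.72 mm.
C = d / P = 46.72 / 59 = 0.79.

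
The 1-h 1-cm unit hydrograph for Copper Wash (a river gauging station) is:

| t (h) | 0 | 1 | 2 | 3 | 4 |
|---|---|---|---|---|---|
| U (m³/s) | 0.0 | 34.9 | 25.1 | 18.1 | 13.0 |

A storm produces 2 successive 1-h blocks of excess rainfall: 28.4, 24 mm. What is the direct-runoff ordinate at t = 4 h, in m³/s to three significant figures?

Q ≈ 80.4 m³/s

By discrete convolution, Q_j = Σ (P_i / 10 mm) · U_{j−i}.
At t = 4 h (j=4): Q = (28.4/10)·13.0 + (24/10)·18.1 = 80.4 m³/s.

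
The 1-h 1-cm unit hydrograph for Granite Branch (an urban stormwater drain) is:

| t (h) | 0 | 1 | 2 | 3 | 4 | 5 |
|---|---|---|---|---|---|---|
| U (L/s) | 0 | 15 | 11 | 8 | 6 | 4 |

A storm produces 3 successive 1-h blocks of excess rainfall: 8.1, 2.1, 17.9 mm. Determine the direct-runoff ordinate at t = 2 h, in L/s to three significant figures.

Q ≈ 12.1 L/s

By discrete convolution, Q_j = Σ (P_i / 10 mm) · U_{j−i}.
At t = 2 h (j=2): Q = (8.1/10)·11 + (2.1/10)·15 + (17.9/10)·0 = 12.1 L/s.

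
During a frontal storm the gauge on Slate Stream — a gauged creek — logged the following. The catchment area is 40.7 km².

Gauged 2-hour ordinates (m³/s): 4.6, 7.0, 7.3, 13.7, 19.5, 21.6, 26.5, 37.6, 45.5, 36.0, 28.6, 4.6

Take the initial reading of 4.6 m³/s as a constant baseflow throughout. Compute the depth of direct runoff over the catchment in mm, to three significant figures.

d ≈ 34.9 mm

Direct runoff: 0.0, 2.4, 2.7, 9.1, 14.9, 17.0, 21.9, 33.0, 40.9, 31.4, 24.0, 0.0 m³/s; ΣQ_DR = 197.3 m³/s.
V = ΣQ_DR · Δt = 197.3 × 7200 s = 1.421 × 10^6 m³.
Over A = 40.7 km², depth = V / A = 34.9 mm.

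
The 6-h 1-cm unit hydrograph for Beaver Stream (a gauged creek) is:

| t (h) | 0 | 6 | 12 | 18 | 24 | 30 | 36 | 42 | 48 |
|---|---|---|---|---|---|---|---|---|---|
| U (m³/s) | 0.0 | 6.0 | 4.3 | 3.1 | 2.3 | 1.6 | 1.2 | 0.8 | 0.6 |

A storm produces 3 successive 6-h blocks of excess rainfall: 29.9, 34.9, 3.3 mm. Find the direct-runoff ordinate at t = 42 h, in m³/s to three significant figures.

By discrete convolution, Q_j = Σ (P_i / 10 mm) · U_{j−i}.
At t = 42 h (j=7): Q = (29.9/10)·0.8 + (34.9/10)·1.2 + (3.3/10)·1.6 = 7.11 m³/s.

Q ≈ 7.11 m³/s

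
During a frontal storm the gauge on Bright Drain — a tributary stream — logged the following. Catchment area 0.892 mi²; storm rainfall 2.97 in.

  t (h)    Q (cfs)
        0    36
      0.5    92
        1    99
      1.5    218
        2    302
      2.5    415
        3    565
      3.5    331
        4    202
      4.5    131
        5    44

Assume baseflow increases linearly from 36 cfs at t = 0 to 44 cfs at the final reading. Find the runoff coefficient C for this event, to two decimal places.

ΣQ_DR = 1995 cfs; V = ΣQ_DR·Δt = 3.591 × 10^6 ft³.
Runoff depth d = V / A = 1.733 in.
C = d / P = 1.733 / 2.97 = 0.58.

C ≈ 0.58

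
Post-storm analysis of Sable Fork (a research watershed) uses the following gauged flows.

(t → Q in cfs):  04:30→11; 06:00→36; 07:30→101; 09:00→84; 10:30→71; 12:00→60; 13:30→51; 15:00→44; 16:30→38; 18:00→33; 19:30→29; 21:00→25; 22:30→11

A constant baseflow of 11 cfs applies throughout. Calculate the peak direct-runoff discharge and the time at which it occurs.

Subtracting baseflow gives direct-runoff ordinates: 0.0, 25.0, 90.0, 73.0, 60.0, 49.0, 40.0, 33.0, 27.0, 22.0, 18.0, 14.0, 0.0 cfs.
The maximum is 90.0 cfs, occurring at the reading for t = 07:30.

Q_p = 90.0 cfs at t = 07:30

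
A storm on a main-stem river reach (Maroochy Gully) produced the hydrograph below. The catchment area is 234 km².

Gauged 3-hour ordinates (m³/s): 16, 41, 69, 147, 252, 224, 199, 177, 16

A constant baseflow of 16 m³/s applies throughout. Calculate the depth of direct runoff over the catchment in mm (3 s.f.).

Direct runoff: 0.0, 25.0, 53.0, 131.0, 236.0, 208.0, 183.0, 161.0, 0.0 m³/s; ΣQ_DR = 997.0 m³/s.
V = ΣQ_DR · Δt = 997.0 × 10800 s = 1.077 × 10^7 m³.
Over A = 234 km², depth = V / A = 46.0 mm.

d ≈ 46.0 mm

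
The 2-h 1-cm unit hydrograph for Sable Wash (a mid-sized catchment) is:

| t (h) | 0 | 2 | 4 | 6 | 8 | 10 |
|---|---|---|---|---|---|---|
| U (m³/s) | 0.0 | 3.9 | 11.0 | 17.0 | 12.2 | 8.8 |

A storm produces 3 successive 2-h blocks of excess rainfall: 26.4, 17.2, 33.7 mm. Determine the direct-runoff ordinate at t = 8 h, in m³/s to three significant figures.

By discrete convolution, Q_j = Σ (P_i / 10 mm) · U_{j−i}.
At t = 8 h (j=4): Q = (26.4/10)·12.2 + (17.2/10)·17.0 + (33.7/10)·11.0 = 98.5 m³/s.

Q ≈ 98.5 m³/s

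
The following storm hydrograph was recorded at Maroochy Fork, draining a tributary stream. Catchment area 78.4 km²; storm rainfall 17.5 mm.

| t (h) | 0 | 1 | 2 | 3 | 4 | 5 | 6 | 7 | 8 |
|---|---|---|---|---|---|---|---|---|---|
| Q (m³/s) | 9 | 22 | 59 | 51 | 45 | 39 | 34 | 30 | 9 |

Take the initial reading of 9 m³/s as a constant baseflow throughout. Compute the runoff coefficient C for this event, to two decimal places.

C ≈ 0.57

ΣQ_DR = 217.0 m³/s; V = ΣQ_DR·Δt = 7.812 × 10^5 m³.
Runoff depth d = V / A = 9.964 mm.
C = d / P = 9.964 / 17.5 = 0.57.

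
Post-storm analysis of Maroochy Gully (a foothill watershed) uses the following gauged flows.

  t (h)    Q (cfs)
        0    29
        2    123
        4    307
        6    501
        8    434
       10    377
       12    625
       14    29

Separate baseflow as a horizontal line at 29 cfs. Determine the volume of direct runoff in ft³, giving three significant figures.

Direct-runoff ordinates (Q − Q_b): 0.0, 94.0, 278.0, 472.0, 405.0, 348.0, 596.0, 0.0 cfs.
ΣQ_DR = 2193 cfs.
With Δt = 2 h = 7200 s, V = ΣQ_DR · Δt = 2193 × 7200 = 1.58 × 10^7 ft³.

V ≈ 1.58 × 10^7 ft³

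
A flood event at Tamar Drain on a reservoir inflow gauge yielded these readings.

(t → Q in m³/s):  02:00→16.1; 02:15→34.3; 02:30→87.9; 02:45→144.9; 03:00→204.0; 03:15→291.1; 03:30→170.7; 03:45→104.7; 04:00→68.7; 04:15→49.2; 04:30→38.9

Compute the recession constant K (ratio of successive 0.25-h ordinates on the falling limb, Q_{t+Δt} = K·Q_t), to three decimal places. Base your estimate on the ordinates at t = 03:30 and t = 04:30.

Using the recession-limb readings at t = 03:30 and t = 04:30: Q falls from 170.7 to 38.9 m³/s over 4 intervals.
K = (Q₂/Q₁)^(1/4) = (38.9/170.7)^(1/4) = 0.691.

K ≈ 0.691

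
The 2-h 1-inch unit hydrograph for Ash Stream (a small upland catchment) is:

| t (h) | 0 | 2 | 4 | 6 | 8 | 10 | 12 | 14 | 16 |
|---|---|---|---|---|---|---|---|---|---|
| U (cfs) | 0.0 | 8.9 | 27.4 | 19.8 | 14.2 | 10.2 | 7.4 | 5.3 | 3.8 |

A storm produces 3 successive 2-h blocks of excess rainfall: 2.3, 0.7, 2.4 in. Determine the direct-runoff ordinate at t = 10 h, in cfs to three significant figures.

By discrete convolution, Q_j = Σ (P_i / 1 in) · U_{j−i}.
At t = 10 h (j=5): Q = (2.3/1)·10.2 + (0.7/1)·14.2 + (2.4/1)·19.8 = 80.9 cfs.

Q ≈ 80.9 cfs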